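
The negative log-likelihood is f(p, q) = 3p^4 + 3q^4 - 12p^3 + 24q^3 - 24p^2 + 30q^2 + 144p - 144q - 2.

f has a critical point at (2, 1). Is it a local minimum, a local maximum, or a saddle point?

The mixed partial ∂²f/∂p∂q is 0, so the Hessian at any point is diag(f_pp, f_qq) = diag(12(3p^2 - 6p - 4), 12(3q^2 + 12q + 5)).
At (2, 1): H = diag(-48, 240).
The eigenvalues have opposite signs, so H is indefinite: a saddle point.

saddle point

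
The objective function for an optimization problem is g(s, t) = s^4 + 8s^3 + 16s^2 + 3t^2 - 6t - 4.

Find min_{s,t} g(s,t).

-7

g(s,t) separates as P(s) + Q(t) − 4, so its minimum is min P + min Q − 4.
P'(s) = 4s(s + 2)(s + 4) vanishes at s ∈ {-4, -2, 0}; Q'(t) = 6(t - 1) vanishes at t ∈ {1}.
Local minima of P (where P''>0): P(-4)=0, P(0)=0. Local minima of Q: Q(1)=-3.
So the global minimum of g is P(-4) + Q(1) − 4 = 0 − 3 − 4 = -7, attained at (-4, 1).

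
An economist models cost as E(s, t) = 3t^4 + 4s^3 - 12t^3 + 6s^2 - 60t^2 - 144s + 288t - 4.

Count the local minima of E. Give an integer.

E separates as a function of s plus a function of t, so ∇E=0 decouples.
∂E/∂s = 12(s - 3)(s + 4) = 0 at s ∈ {-4, 3}; ∂E/∂t = 12(t - 4)(t - 2)(t + 3) = 0 at t ∈ {-3, 2, 4}.
The Hessian is diagonal: diag(E_ss, E_tt). Second derivatives: E_ss(-4)=-84, E_ss(3)=84; E_tt(-3)=420, E_tt(2)=-120, E_tt(4)=168.
Local minima occur where both diagonal entries positive: (3, -3), (3, 4). Count: 2.

2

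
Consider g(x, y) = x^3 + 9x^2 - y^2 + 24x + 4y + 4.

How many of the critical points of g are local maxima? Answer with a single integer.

1

g separates as a function of x plus a function of y, so ∇g=0 decouples.
∂g/∂x = 3(x + 2)(x + 4) = 0 at x ∈ {-4, -2}; ∂g/∂y = -2(y - 2) = 0 at y ∈ {2}.
The Hessian is diagonal: diag(g_xx, g_yy). Second derivatives: g_xx(-4)=-6, g_xx(-2)=6; g_yy(2)=-2.
Local maxima occur where both diagonal entries negative: (-4, 2). Count: 1.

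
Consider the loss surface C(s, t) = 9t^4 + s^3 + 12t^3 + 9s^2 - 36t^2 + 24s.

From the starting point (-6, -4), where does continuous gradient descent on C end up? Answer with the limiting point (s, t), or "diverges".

C is separable, so gradient descent decouples: s follows -∂C/∂s, t follows -∂C/∂t.
∂C/∂s = 3(s + 2)(s + 4); at s=-6 this is 24, so s decreases.
∂C/∂t = 36t(t - 1)(t + 2); at t=-4 this is -1440, so t increases.
The s-coordinate has no critical point in that direction and runs off to infinity.

diverges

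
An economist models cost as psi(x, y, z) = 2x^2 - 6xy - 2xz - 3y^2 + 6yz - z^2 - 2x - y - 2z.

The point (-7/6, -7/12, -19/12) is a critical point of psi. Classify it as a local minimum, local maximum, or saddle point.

saddle point

The Hessian is constant: H = [[4, -6, -2], [-6, -6, 6], [-2, 6, -2]].
Leading principal minors: Δ₁ = 4, Δ₂ = -60, Δ₃ = 144.
The minors fit neither the all-positive nor the alternating-sign pattern, so H is indefinite: a saddle point.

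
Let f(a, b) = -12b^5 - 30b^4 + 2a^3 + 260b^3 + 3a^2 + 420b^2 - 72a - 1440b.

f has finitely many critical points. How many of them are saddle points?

4

f separates as a function of a plus a function of b, so ∇f=0 decouples.
∂f/∂a = 6(a - 3)(a + 4) = 0 at a ∈ {-4, 3}; ∂f/∂b = -60(b - 3)(b - 1)(b + 2)(b + 4) = 0 at b ∈ {-4, -2, 1, 3}.
The Hessian is diagonal: diag(f_aa, f_bb). Second derivatives: f_aa(-4)=-42, f_aa(3)=42; f_bb(-4)=4200, f_bb(-2)=-1800, f_bb(1)=1800, f_bb(3)=-4200.
Saddle points occur where the two diagonal entries have opposite signs: (-4, -4), (-4, 1), (3, -2), (3, 3). Count: 4.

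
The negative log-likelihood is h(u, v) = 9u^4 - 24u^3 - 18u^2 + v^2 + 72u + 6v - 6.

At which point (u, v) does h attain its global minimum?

h(u,v) separates as P(u) + Q(v) − 6, so its minimum is min P + min Q − 6.
P'(u) = 36(u - 2)(u - 1)(u + 1) vanishes at u ∈ {-1, 1, 2}; Q'(v) = 2v + 6 vanishes at v ∈ {-3}.
Local minima of P (where P''>0): P(-1)=-57, P(2)=24. Local minima of Q: Q(-3)=-9.
So the global minimum of h is P(-1) + Q(-3) − 6 = -57 − 9 − 6 = -72, attained at (-1, -3).

(-1, -3)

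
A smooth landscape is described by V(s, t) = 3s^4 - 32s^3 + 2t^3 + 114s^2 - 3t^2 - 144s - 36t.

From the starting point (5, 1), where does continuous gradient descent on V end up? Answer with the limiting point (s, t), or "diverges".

(4, 3)

V is separable, so gradient descent decouples: s follows -∂V/∂s, t follows -∂V/∂t.
∂V/∂s = 12(s - 4)(s - 3)(s - 1); at s=5 this is 96, so s decreases.
∂V/∂t = 6(t - 3)(t + 2); at t=1 this is -36, so t increases.
s converges to its nearest critical value 4 (a local min of the s-part); t converges to 3. The iterate converges to (4, 3).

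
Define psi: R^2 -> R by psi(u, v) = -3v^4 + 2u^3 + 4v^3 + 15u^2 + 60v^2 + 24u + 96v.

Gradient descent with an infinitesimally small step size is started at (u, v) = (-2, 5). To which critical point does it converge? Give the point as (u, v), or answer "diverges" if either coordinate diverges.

psi is separable, so gradient descent decouples: u follows -∂psi/∂u, v follows -∂psi/∂v.
∂psi/∂u = 6(u + 1)(u + 4); at u=-2 this is -12, so u increases.
∂psi/∂v = -12(v - 4)(v + 1)(v + 2); at v=5 this is -504, so v increases.
The v-coordinate has no critical point in that direction and runs off to infinity.

diverges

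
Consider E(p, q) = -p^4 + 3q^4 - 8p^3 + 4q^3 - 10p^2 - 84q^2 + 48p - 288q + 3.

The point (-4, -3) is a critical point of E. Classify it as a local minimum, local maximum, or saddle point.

The mixed partial ∂²E/∂p∂q is 0, so the Hessian at any point is diag(E_pp, E_qq) = diag(-4(3p^2 + 12p + 5), 12(3q^2 + 2q - 14)).
At (-4, -3): H = diag(-20, 84).
The eigenvalues have opposite signs, so H is indefinite: a saddle point.

saddle point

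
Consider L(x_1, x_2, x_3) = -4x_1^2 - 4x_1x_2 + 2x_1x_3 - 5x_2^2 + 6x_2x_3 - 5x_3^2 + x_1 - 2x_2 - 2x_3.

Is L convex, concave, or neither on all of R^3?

L is quadratic, so its Hessian is the constant matrix H = [[-8, -4, 2], [-4, -10, 6], [2, 6, -10]].
Leading principal minors: -8, 64, -408.
Signs alternate −, +, − ⇒ H ≺ 0 ⇒ concave.

concave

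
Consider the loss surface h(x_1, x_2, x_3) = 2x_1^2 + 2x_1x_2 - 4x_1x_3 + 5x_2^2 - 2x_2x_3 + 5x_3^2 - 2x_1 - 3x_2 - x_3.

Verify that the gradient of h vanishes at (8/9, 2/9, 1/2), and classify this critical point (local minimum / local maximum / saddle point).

local minimum

∇h = (4x_1 + 2x_2 - 4x_3 - 2, 2x_1 + 10x_2 - 2x_3 - 3, -4x_1 - 2x_2 + 10x_3 - 1); substituting (8/9, 2/9, 1/2) gives ∇h = (0, 0, 0), so (8/9, 2/9, 1/2) is indeed a critical point.
The Hessian is constant: H = [[4, 2, -4], [2, 10, -2], [-4, -2, 10]].
Leading principal minors: Δ₁ = 4, Δ₂ = 36, Δ₃ = 216.
All leading minors are positive, so H is positive definite: a local minimum.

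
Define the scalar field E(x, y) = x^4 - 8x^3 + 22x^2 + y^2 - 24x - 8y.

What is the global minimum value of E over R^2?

E(x,y) separates as P(x) + Q(y), so its minimum is min P + min Q.
P'(x) = 4(x - 3)(x - 2)(x - 1) vanishes at x ∈ {1, 2, 3}; Q'(y) = 2y - 8 vanishes at y ∈ {4}.
Local minima of P (where P''>0): P(1)=-9, P(3)=-9. Local minima of Q: Q(4)=-16.
So the global minimum of E is P(1) + Q(4) = -9 − 16 = -25, attained at (1, 4).

-25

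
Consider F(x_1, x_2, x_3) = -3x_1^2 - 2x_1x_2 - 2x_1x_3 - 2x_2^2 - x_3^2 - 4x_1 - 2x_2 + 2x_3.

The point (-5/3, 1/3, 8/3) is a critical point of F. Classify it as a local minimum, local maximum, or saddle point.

local maximum

The Hessian is constant: H = [[-6, -2, -2], [-2, -4, 0], [-2, 0, -2]].
Leading principal minors: Δ₁ = -6, Δ₂ = 20, Δ₃ = -24.
The minors alternate sign starting negative (−, +, −), so H is negative definite: a local maximum.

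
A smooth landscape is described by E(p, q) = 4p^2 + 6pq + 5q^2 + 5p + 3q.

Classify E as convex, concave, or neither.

convex

E is quadratic, so its Hessian is the constant matrix H = [[8, 6], [6, 10]].
det(H) = 44, tr(H) = 18.
det(H) > 0 and tr(H) > 0, so H is positive definite everywhere: convex.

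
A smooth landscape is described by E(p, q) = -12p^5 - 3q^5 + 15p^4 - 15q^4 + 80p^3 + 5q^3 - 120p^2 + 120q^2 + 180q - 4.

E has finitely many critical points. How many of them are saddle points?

E separates as a function of p plus a function of q, so ∇E=0 decouples.
∂E/∂p = -60p(p - 2)(p - 1)(p + 2) = 0 at p ∈ {-2, 0, 1, 2}; ∂E/∂q = -15(q - 2)(q + 1)(q + 2)(q + 3) = 0 at q ∈ {-3, -2, -1, 2}.
The Hessian is diagonal: diag(E_pp, E_qq). Second derivatives: E_pp(-2)=1440, E_pp(0)=-240, E_pp(1)=180, E_pp(2)=-480; E_qq(-3)=150, E_qq(-2)=-60, E_qq(-1)=90, E_qq(2)=-900.
Saddle points occur where the two diagonal entries have opposite signs: (-2, -2), (-2, 2), (0, -3), (0, -1), (1, -2), (1, 2), (2, -3), (2, -1). Count: 8.

8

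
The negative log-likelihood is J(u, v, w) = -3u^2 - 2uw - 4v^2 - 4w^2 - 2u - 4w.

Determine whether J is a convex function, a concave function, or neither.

J is quadratic, so its Hessian is the constant matrix H = [[-6, 0, -2], [0, -8, 0], [-2, 0, -8]].
Leading principal minors: -6, 48, -352.
Signs alternate −, +, − ⇒ H ≺ 0 ⇒ concave.

concave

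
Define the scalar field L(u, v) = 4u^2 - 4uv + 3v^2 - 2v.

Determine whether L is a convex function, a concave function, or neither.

L is quadratic, so its Hessian is the constant matrix H = [[8, -4], [-4, 6]].
det(H) = 32, tr(H) = 14.
det(H) > 0 and tr(H) > 0, so H is positive definite everywhere: convex.

convex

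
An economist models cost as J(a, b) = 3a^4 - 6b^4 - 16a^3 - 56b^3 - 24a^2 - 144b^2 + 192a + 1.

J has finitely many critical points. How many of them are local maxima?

J separates as a function of a plus a function of b, so ∇J=0 decouples.
∂J/∂a = 12(a - 4)(a - 2)(a + 2) = 0 at a ∈ {-2, 2, 4}; ∂J/∂b = -24b(b + 3)(b + 4) = 0 at b ∈ {-4, -3, 0}.
The Hessian is diagonal: diag(J_aa, J_bb). Second derivatives: J_aa(-2)=288, J_aa(2)=-96, J_aa(4)=144; J_bb(-4)=-96, J_bb(-3)=72, J_bb(0)=-288.
Local maxima occur where both diagonal entries negative: (2, -4), (2, 0). Count: 2.

2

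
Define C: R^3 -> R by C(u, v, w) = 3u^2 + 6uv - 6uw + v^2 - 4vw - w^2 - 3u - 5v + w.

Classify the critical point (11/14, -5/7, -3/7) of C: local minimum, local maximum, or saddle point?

saddle point

The Hessian is constant: H = [[6, 6, -6], [6, 2, -4], [-6, -4, -2]].
Leading principal minors: Δ₁ = 6, Δ₂ = -24, Δ₃ = 168.
The minors fit neither the all-positive nor the alternating-sign pattern, so H is indefinite: a saddle point.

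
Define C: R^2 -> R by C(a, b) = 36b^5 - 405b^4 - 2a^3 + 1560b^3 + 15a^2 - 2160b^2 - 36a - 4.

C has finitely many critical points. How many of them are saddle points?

4

C separates as a function of a plus a function of b, so ∇C=0 decouples.
∂C/∂a = -6(a - 3)(a - 2) = 0 at a ∈ {2, 3}; ∂C/∂b = 180b(b - 4)(b - 3)(b - 2) = 0 at b ∈ {0, 2, 3, 4}.
The Hessian is diagonal: diag(C_aa, C_bb). Second derivatives: C_aa(2)=6, C_aa(3)=-6; C_bb(0)=-4320, C_bb(2)=720, C_bb(3)=-540, C_bb(4)=1440.
Saddle points occur where the two diagonal entries have opposite signs: (2, 0), (2, 3), (3, 2), (3, 4). Count: 4.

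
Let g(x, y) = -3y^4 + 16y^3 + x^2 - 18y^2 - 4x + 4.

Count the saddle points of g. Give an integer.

g separates as a function of x plus a function of y, so ∇g=0 decouples.
∂g/∂x = 2(x - 2) = 0 at x ∈ {2}; ∂g/∂y = -12y(y - 3)(y - 1) = 0 at y ∈ {0, 1, 3}.
The Hessian is diagonal: diag(g_xx, g_yy). Second derivatives: g_xx(2)=2; g_yy(0)=-36, g_yy(1)=24, g_yy(3)=-72.
Saddle points occur where the two diagonal entries have opposite signs: (2, 0), (2, 3). Count: 2.

2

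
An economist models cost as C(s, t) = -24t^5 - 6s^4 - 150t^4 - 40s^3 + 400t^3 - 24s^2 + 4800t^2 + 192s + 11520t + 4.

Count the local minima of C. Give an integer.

C separates as a function of s plus a function of t, so ∇C=0 decouples.
∂C/∂s = -24(s - 1)(s + 2)(s + 4) = 0 at s ∈ {-4, -2, 1}; ∂C/∂t = -120(t - 4)(t + 2)(t + 3)(t + 4) = 0 at t ∈ {-4, -3, -2, 4}.
The Hessian is diagonal: diag(C_ss, C_tt). Second derivatives: C_ss(-4)=-240, C_ss(-2)=144, C_ss(1)=-360; C_tt(-4)=1920, C_tt(-3)=-840, C_tt(-2)=1440, C_tt(4)=-40320.
Local minima occur where both diagonal entries positive: (-2, -4), (-2, -2). Count: 2.

2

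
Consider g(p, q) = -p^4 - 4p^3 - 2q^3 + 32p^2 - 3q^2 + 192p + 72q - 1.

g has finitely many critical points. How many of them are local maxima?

g separates as a function of p plus a function of q, so ∇g=0 decouples.
∂g/∂p = -4(p - 4)(p + 3)(p + 4) = 0 at p ∈ {-4, -3, 4}; ∂g/∂q = -6(q - 3)(q + 4) = 0 at q ∈ {-4, 3}.
The Hessian is diagonal: diag(g_pp, g_qq). Second derivatives: g_pp(-4)=-32, g_pp(-3)=28, g_pp(4)=-224; g_qq(-4)=42, g_qq(3)=-42.
Local maxima occur where both diagonal entries negative: (-4, 3), (4, 3). Count: 2.

2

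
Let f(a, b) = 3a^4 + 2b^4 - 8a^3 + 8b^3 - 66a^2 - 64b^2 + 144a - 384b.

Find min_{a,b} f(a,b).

f(a,b) separates as P(a) + Q(b), so its minimum is min P + min Q.
P'(a) = 12(a - 4)(a - 1)(a + 3) vanishes at a ∈ {-3, 1, 4}; Q'(b) = 8(b - 4)(b + 3)(b + 4) vanishes at b ∈ {-4, -3, 4}.
Local minima of P (where P''>0): P(-3)=-567, P(4)=-224. Local minima of Q: Q(-4)=512, Q(4)=-1536.
So the global minimum of f is P(-3) + Q(4) = -567 − 1536 = -2103, attained at (-3, 4).

-2103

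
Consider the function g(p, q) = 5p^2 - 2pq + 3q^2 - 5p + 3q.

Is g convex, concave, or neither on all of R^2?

g is quadratic, so its Hessian is the constant matrix H = [[10, -2], [-2, 6]].
det(H) = 56, tr(H) = 16.
det(H) > 0 and tr(H) > 0, so H is positive definite everywhere: convex.

convex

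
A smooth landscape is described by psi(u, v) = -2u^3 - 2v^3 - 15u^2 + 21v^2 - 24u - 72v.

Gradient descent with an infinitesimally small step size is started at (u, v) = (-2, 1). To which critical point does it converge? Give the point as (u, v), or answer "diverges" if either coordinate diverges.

psi is separable, so gradient descent decouples: u follows -∂psi/∂u, v follows -∂psi/∂v.
∂psi/∂u = -6(u + 1)(u + 4); at u=-2 this is 12, so u decreases.
∂psi/∂v = -6(v - 4)(v - 3); at v=1 this is -36, so v increases.
u converges to its nearest critical value -4 (a local min of the u-part); v converges to 3. The iterate converges to (-4, 3).

(-4, 3)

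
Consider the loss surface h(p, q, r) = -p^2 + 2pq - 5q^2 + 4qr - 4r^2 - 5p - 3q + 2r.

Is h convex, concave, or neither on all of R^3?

h is quadratic, so its Hessian is the constant matrix H = [[-2, 2, 0], [2, -10, 4], [0, 4, -8]].
Leading principal minors: -2, 16, -96.
Signs alternate −, +, − ⇒ H ≺ 0 ⇒ concave.

concave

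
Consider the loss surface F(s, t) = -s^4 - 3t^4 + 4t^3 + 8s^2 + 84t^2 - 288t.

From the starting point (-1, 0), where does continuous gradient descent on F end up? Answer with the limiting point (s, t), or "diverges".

F is separable, so gradient descent decouples: s follows -∂F/∂s, t follows -∂F/∂t.
∂F/∂s = -4s(s - 2)(s + 2); at s=-1 this is -12, so s increases.
∂F/∂t = -12(t - 3)(t - 2)(t + 4); at t=0 this is -288, so t increases.
s converges to its nearest critical value 0 (a local min of the s-part); t converges to 2. The iterate converges to (0, 2).

(0, 2)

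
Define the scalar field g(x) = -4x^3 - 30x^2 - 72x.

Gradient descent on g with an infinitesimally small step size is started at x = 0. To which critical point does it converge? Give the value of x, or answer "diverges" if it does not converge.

g'(x) = -12(x + 2)(x + 3), so g'(0) = -72.
Gradient descent moves in the -g' direction, i.e. x is increasing.
There is no critical point above x=0, and g' keeps the same sign, so the iterate runs off to +∞.

diverges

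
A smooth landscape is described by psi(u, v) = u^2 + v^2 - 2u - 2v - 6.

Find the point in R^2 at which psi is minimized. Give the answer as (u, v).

psi(u,v) separates as P(u) + Q(v) − 6, so its minimum is min P + min Q − 6.
P'(u) = 2u - 2 vanishes at u ∈ {1}; Q'(v) = 2v - 2 vanishes at v ∈ {1}.
Local minima of P (where P''>0): P(1)=-1. Local minima of Q: Q(1)=-1.
So the global minimum of psi is P(1) + Q(1) − 6 = -1 − 1 − 6 = -8, attained at (1, 1).

(1, 1)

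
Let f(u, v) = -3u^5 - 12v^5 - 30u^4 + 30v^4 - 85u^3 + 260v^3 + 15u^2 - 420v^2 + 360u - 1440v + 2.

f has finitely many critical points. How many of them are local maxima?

4

f separates as a function of u plus a function of v, so ∇f=0 decouples.
∂f/∂u = -15(u - 1)(u + 2)(u + 3)(u + 4) = 0 at u ∈ {-4, -3, -2, 1}; ∂f/∂v = -60(v - 4)(v - 2)(v + 1)(v + 3) = 0 at v ∈ {-3, -1, 2, 4}.
The Hessian is diagonal: diag(f_uu, f_vv). Second derivatives: f_uu(-4)=150, f_uu(-3)=-60, f_uu(-2)=90, f_uu(1)=-900; f_vv(-3)=4200, f_vv(-1)=-1800, f_vv(2)=1800, f_vv(4)=-4200.
Local maxima occur where both diagonal entries negative: (-3, -1), (-3, 4), (1, -1), (1, 4). Count: 4.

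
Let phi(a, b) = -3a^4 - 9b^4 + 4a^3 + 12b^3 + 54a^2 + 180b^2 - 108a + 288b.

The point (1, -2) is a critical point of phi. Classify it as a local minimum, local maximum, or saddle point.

The mixed partial ∂²phi/∂a∂b is 0, so the Hessian at any point is diag(phi_aa, phi_bb) = diag(12(-3a^2 + 2a + 9), 36(-3b^2 + 2b + 10)).
At (1, -2): H = diag(96, -216).
The eigenvalues have opposite signs, so H is indefinite: a saddle point.

saddle point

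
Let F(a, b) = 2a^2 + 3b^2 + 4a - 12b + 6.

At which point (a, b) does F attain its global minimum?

(-1, 2)

F(a,b) separates as P(a) + Q(b) + 6, so its minimum is min P + min Q + 6.
P'(a) = 4a + 4 vanishes at a ∈ {-1}; Q'(b) = 6b - 12 vanishes at b ∈ {2}.
Local minima of P (where P''>0): P(-1)=-2. Local minima of Q: Q(2)=-12.
So the global minimum of F is P(-1) + Q(2) + 6 = -2 − 12 + 6 = -8, attained at (-1, 2).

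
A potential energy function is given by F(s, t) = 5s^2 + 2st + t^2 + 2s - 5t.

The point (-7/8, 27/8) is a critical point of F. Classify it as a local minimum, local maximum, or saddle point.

The Hessian of F is constant: H = [[10, 2], [2, 2]].
det(H) = 10·2 − 2² = 16.
det(H) > 0 and tr(H) = 12 > 0, so H is positive definite and the point is a local minimum.

local minimum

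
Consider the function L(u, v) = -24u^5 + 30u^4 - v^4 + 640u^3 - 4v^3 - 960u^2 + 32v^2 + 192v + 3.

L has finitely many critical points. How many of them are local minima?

2

L separates as a function of u plus a function of v, so ∇L=0 decouples.
∂L/∂u = -120u(u - 4)(u - 1)(u + 4) = 0 at u ∈ {-4, 0, 1, 4}; ∂L/∂v = -4(v - 4)(v + 3)(v + 4) = 0 at v ∈ {-4, -3, 4}.
The Hessian is diagonal: diag(L_uu, L_vv). Second derivatives: L_uu(-4)=19200, L_uu(0)=-1920, L_uu(1)=1800, L_uu(4)=-11520; L_vv(-4)=-32, L_vv(-3)=28, L_vv(4)=-224.
Local minima occur where both diagonal entries positive: (-4, -3), (1, -3). Count: 2.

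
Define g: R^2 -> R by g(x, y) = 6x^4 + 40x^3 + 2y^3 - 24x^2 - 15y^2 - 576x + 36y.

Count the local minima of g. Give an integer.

g separates as a function of x plus a function of y, so ∇g=0 decouples.
∂g/∂x = 24(x - 2)(x + 3)(x + 4) = 0 at x ∈ {-4, -3, 2}; ∂g/∂y = 6(y - 3)(y - 2) = 0 at y ∈ {2, 3}.
The Hessian is diagonal: diag(g_xx, g_yy). Second derivatives: g_xx(-4)=144, g_xx(-3)=-120, g_xx(2)=720; g_yy(2)=-6, g_yy(3)=6.
Local minima occur where both diagonal entries positive: (-4, 3), (2, 3). Count: 2.

2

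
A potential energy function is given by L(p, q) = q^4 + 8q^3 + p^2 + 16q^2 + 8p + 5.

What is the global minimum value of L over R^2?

L(p,q) separates as A(p) + B(q) + 5, so its minimum is min A + min B + 5.
A'(p) = 2p + 8 vanishes at p ∈ {-4}; B'(q) = 4q(q + 2)(q + 4) vanishes at q ∈ {-4, -2, 0}.
Local minima of A (where A''>0): A(-4)=-16. Local minima of B: B(-4)=0, B(0)=0.
So the global minimum of L is A(-4) + B(-4) + 5 = -16 + 0 + 5 = -11, attained at (-4, -4).

-11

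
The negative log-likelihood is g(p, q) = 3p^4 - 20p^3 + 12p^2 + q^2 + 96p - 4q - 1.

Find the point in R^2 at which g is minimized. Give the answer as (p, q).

(-1, 2)

g(p,q) separates as A(p) + B(q) − 1, so its minimum is min A + min B − 1.
A'(p) = 12(p - 4)(p - 2)(p + 1) vanishes at p ∈ {-1, 2, 4}; B'(q) = 2q - 4 vanishes at q ∈ {2}.
Local minima of A (where A''>0): A(-1)=-61, A(4)=64. Local minima of B: B(2)=-4.
So the global minimum of g is A(-1) + B(2) − 1 = -61 − 4 − 1 = -66, attained at (-1, 2).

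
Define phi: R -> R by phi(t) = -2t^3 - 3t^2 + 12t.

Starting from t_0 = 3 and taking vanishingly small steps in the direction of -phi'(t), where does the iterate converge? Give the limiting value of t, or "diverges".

diverges

phi'(t) = -6(t - 1)(t + 2), so phi'(3) = -60.
Gradient descent moves in the -phi' direction, i.e. t is increasing.
There is no critical point above t=3, and phi' keeps the same sign, so the iterate runs off to +∞.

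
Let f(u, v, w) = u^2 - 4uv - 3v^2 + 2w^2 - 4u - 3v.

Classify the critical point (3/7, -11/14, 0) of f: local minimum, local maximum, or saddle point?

The Hessian is constant: H = [[2, -4, 0], [-4, -6, 0], [0, 0, 4]].
Leading principal minors: Δ₁ = 2, Δ₂ = -28, Δ₃ = -112.
The minors fit neither the all-positive nor the alternating-sign pattern, so H is indefinite: a saddle point.

saddle point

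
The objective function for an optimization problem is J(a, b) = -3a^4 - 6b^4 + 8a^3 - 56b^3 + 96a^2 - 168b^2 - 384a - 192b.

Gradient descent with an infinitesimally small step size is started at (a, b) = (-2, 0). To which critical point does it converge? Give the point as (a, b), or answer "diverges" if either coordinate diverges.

J is separable, so gradient descent decouples: a follows -∂J/∂a, b follows -∂J/∂b.
∂J/∂a = -12(a - 4)(a - 2)(a + 4); at a=-2 this is -576, so a increases.
∂J/∂b = -24(b + 1)(b + 2)(b + 4); at b=0 this is -192, so b increases.
The b-coordinate has no critical point in that direction and runs off to infinity.

diverges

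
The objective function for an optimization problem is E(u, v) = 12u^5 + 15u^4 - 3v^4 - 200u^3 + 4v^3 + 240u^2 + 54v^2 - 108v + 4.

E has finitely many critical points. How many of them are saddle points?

E separates as a function of u plus a function of v, so ∇E=0 decouples.
∂E/∂u = 60u(u - 2)(u - 1)(u + 4) = 0 at u ∈ {-4, 0, 1, 2}; ∂E/∂v = -12(v - 3)(v - 1)(v + 3) = 0 at v ∈ {-3, 1, 3}.
The Hessian is diagonal: diag(E_uu, E_vv). Second derivatives: E_uu(-4)=-7200, E_uu(0)=480, E_uu(1)=-300, E_uu(2)=720; E_vv(-3)=-288, E_vv(1)=96, E_vv(3)=-144.
Saddle points occur where the two diagonal entries have opposite signs: (-4, 1), (0, -3), (0, 3), (1, 1), (2, -3), (2, 3). Count: 6.

6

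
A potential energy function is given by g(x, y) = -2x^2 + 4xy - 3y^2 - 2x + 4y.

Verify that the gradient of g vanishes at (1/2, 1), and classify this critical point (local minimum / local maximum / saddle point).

local maximum

∇g = (-4x + 4y - 2, 4x - 6y + 4); substituting (1/2, 1) gives ∇g = (0, 0), so (1/2, 1) is indeed a critical point.
The Hessian of g is constant: H = [[-4, 4], [4, -6]].
det(H) = (-4)·(-6) − 4² = 8.
det(H) > 0 and tr(H) = -10 < 0, so H is negative definite and the point is a local maximum.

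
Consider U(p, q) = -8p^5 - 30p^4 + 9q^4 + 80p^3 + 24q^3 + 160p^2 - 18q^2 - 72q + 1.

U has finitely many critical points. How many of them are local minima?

4

U separates as a function of p plus a function of q, so ∇U=0 decouples.
∂U/∂p = -40p(p - 2)(p + 1)(p + 4) = 0 at p ∈ {-4, -1, 0, 2}; ∂U/∂q = 36(q - 1)(q + 1)(q + 2) = 0 at q ∈ {-2, -1, 1}.
The Hessian is diagonal: diag(U_pp, U_qq). Second derivatives: U_pp(-4)=2880, U_pp(-1)=-360, U_pp(0)=320, U_pp(2)=-1440; U_qq(-2)=108, U_qq(-1)=-72, U_qq(1)=216.
Local minima occur where both diagonal entries positive: (-4, -2), (-4, 1), (0, -2), (0, 1). Count: 4.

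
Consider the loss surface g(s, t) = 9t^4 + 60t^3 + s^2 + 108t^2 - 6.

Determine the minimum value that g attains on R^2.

-6

g(s,t) separates as P(s) + Q(t) − 6, so its minimum is min P + min Q − 6.
P'(s) = 2s vanishes at s ∈ {0}; Q'(t) = 36t(t + 2)(t + 3) vanishes at t ∈ {-3, -2, 0}.
Local minima of P (where P''>0): P(0)=0. Local minima of Q: Q(-3)=81, Q(0)=0.
So the global minimum of g is P(0) + Q(0) − 6 = 0 + 0 − 6 = -6, attained at (0, 0).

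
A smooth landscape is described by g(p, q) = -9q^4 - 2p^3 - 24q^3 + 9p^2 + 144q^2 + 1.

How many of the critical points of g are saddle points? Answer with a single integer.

3

g separates as a function of p plus a function of q, so ∇g=0 decouples.
∂g/∂p = -6p(p - 3) = 0 at p ∈ {0, 3}; ∂g/∂q = -36q(q - 2)(q + 4) = 0 at q ∈ {-4, 0, 2}.
The Hessian is diagonal: diag(g_pp, g_qq). Second derivatives: g_pp(0)=18, g_pp(3)=-18; g_qq(-4)=-864, g_qq(0)=288, g_qq(2)=-432.
Saddle points occur where the two diagonal entries have opposite signs: (0, -4), (0, 2), (3, 0). Count: 3.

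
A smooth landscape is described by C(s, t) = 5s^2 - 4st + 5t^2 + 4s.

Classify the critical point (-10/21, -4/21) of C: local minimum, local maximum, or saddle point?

local minimum

The Hessian of C is constant: H = [[10, -4], [-4, 10]].
det(H) = 10·10 − (-4)² = 84.
det(H) > 0 and tr(H) = 20 > 0, so H is positive definite and the point is a local minimum.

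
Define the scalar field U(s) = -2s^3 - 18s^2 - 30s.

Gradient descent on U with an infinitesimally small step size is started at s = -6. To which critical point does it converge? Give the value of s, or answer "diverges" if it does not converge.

U'(s) = -6(s + 1)(s + 5), so U'(-6) = -30.
Gradient descent moves in the -U' direction, i.e. s is increasing.
The nearest critical point in that direction is s = -5, where U'' = 24 > 0 (a local minimum). The iterate converges there.

-5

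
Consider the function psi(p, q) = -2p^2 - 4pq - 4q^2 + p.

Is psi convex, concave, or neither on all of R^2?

psi is quadratic, so its Hessian is the constant matrix H = [[-4, -4], [-4, -8]].
det(H) = 16, tr(H) = -12.
det(H) > 0 and tr(H) < 0, so H is negative definite everywhere: concave.

concave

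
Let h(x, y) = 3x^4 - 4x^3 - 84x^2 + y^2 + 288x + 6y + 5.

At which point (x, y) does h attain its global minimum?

(-4, -3)

h(x,y) separates as P(x) + Q(y) + 5, so its minimum is min P + min Q + 5.
P'(x) = 12(x - 3)(x - 2)(x + 4) vanishes at x ∈ {-4, 2, 3}; Q'(y) = 2y + 6 vanishes at y ∈ {-3}.
Local minima of P (where P''>0): P(-4)=-1472, P(3)=243. Local minima of Q: Q(-3)=-9.
So the global minimum of h is P(-4) + Q(-3) + 5 = -1472 − 9 + 5 = -1476, attained at (-4, -3).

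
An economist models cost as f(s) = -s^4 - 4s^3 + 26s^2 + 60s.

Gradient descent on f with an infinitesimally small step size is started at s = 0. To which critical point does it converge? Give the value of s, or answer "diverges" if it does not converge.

-1

f'(s) = -4(s - 3)(s + 1)(s + 5), so f'(0) = 60.
Gradient descent moves in the -f' direction, i.e. s is decreasing.
The nearest critical point in that direction is s = -1, where f'' = 64 > 0 (a local minimum). The iterate converges there.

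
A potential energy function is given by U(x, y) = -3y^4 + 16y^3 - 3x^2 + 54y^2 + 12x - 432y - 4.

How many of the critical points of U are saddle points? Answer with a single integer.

U separates as a function of x plus a function of y, so ∇U=0 decouples.
∂U/∂x = -6(x - 2) = 0 at x ∈ {2}; ∂U/∂y = -12(y - 4)(y - 3)(y + 3) = 0 at y ∈ {-3, 3, 4}.
The Hessian is diagonal: diag(U_xx, U_yy). Second derivatives: U_xx(2)=-6; U_yy(-3)=-504, U_yy(3)=72, U_yy(4)=-84.
Saddle points occur where the two diagonal entries have opposite signs: (2, 3). Count: 1.

1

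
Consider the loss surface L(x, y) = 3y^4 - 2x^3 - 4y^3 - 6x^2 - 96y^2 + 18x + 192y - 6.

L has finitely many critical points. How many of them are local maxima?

L separates as a function of x plus a function of y, so ∇L=0 decouples.
∂L/∂x = -6(x - 1)(x + 3) = 0 at x ∈ {-3, 1}; ∂L/∂y = 12(y - 4)(y - 1)(y + 4) = 0 at y ∈ {-4, 1, 4}.
The Hessian is diagonal: diag(L_xx, L_yy). Second derivatives: L_xx(-3)=24, L_xx(1)=-24; L_yy(-4)=480, L_yy(1)=-180, L_yy(4)=288.
Local maxima occur where both diagonal entries negative: (1, 1). Count: 1.

1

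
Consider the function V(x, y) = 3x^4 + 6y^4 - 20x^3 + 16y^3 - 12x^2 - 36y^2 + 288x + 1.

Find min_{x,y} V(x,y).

V(x,y) separates as P(x) + Q(y) + 1, so its minimum is min P + min Q + 1.
P'(x) = 12(x - 4)(x - 3)(x + 2) vanishes at x ∈ {-2, 3, 4}; Q'(y) = 24y(y - 1)(y + 3) vanishes at y ∈ {-3, 0, 1}.
Local minima of P (where P''>0): P(-2)=-416, P(4)=448. Local minima of Q: Q(-3)=-270, Q(1)=-14.
So the global minimum of V is P(-2) + Q(-3) + 1 = -416 − 270 + 1 = -685, attained at (-2, -3).

-685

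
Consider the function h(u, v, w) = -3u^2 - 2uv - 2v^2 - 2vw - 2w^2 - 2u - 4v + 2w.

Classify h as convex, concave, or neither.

h is quadratic, so its Hessian is the constant matrix H = [[-6, -2, 0], [-2, -4, -2], [0, -2, -4]].
Leading principal minors: -6, 20, -56.
Signs alternate −, +, − ⇒ H ≺ 0 ⇒ concave.

concave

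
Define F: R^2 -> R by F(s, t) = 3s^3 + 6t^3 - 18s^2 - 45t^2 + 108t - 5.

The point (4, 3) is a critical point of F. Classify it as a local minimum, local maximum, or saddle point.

local minimum

The mixed partial ∂²F/∂s∂t is 0, so the Hessian at any point is diag(F_ss, F_tt) = diag(18(s - 2), 18(2t - 5)).
At (4, 3): H = diag(36, 18).
Both eigenvalues are positive, so H is positive definite: a local minimum.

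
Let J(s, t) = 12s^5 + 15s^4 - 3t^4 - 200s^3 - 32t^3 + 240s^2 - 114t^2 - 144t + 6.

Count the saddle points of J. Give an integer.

6

J separates as a function of s plus a function of t, so ∇J=0 decouples.
∂J/∂s = 60s(s - 2)(s - 1)(s + 4) = 0 at s ∈ {-4, 0, 1, 2}; ∂J/∂t = -12(t + 1)(t + 3)(t + 4) = 0 at t ∈ {-4, -3, -1}.
The Hessian is diagonal: diag(J_ss, J_tt). Second derivatives: J_ss(-4)=-7200, J_ss(0)=480, J_ss(1)=-300, J_ss(2)=720; J_tt(-4)=-36, J_tt(-3)=24, J_tt(-1)=-72.
Saddle points occur where the two diagonal entries have opposite signs: (-4, -3), (0, -4), (0, -1), (1, -3), (2, -4), (2, -1). Count: 6.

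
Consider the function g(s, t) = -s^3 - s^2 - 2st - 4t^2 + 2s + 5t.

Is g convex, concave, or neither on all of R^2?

The term -s^3 is cubic, so the Hessian is not constant.
∂²g/∂s² = -6s - 2, which takes both signs as s varies (negative for sufficiently large s). A diagonal entry of the Hessian changing sign means the Hessian is neither positive- nor negative-semidefinite on all of R^2.

neither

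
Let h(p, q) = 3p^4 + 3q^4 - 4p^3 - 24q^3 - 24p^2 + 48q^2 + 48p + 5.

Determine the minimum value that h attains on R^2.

-107

h(p,q) separates as A(p) + B(q) + 5, so its minimum is min A + min B + 5.
A'(p) = 12(p - 2)(p - 1)(p + 2) vanishes at p ∈ {-2, 1, 2}; B'(q) = 12q(q - 4)(q - 2) vanishes at q ∈ {0, 2, 4}.
Local minima of A (where A''>0): A(-2)=-112, A(2)=16. Local minima of B: B(0)=0, B(4)=0.
So the global minimum of h is A(-2) + B(0) + 5 = -112 + 0 + 5 = -107, attained at (-2, 0).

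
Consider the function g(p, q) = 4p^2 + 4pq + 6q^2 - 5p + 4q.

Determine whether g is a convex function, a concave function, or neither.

g is quadratic, so its Hessian is the constant matrix H = [[8, 4], [4, 12]].
det(H) = 80, tr(H) = 20.
det(H) > 0 and tr(H) > 0, so H is positive definite everywhere: convex.

convex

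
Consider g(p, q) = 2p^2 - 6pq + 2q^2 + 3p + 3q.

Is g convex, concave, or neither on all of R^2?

neither

g is quadratic, so its Hessian is the constant matrix H = [[4, -6], [-6, 4]].
det(H) = -20, tr(H) = 8.
det(H) < 0, so H is indefinite: neither convex nor concave.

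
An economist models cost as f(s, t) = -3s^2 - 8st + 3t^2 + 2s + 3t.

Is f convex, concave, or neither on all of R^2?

neither

f is quadratic, so its Hessian is the constant matrix H = [[-6, -8], [-8, 6]].
det(H) = -100, tr(H) = 0.
det(H) < 0, so H is indefinite: neither convex nor concave.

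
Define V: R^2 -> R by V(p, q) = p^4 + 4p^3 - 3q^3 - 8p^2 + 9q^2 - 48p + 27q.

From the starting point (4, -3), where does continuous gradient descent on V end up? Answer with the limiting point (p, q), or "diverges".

(2, -1)

V is separable, so gradient descent decouples: p follows -∂V/∂p, q follows -∂V/∂q.
∂V/∂p = 4(p - 2)(p + 2)(p + 3); at p=4 this is 336, so p decreases.
∂V/∂q = -9(q - 3)(q + 1); at q=-3 this is -108, so q increases.
p converges to its nearest critical value 2 (a local min of the p-part); q converges to -1. The iterate converges to (2, -1).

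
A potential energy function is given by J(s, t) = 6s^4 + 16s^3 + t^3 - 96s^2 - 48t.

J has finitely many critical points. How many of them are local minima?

2

J separates as a function of s plus a function of t, so ∇J=0 decouples.
∂J/∂s = 24s(s - 2)(s + 4) = 0 at s ∈ {-4, 0, 2}; ∂J/∂t = 3(t - 4)(t + 4) = 0 at t ∈ {-4, 4}.
The Hessian is diagonal: diag(J_ss, J_tt). Second derivatives: J_ss(-4)=576, J_ss(0)=-192, J_ss(2)=288; J_tt(-4)=-24, J_tt(4)=24.
Local minima occur where both diagonal entries positive: (-4, 4), (2, 4). Count: 2.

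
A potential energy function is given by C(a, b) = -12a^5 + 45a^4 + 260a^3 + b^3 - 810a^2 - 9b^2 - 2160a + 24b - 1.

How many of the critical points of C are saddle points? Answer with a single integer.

4

C separates as a function of a plus a function of b, so ∇C=0 decouples.
∂C/∂a = -60(a - 4)(a - 3)(a + 1)(a + 3) = 0 at a ∈ {-3, -1, 3, 4}; ∂C/∂b = 3(b - 4)(b - 2) = 0 at b ∈ {2, 4}.
The Hessian is diagonal: diag(C_aa, C_bb). Second derivatives: C_aa(-3)=5040, C_aa(-1)=-2400, C_aa(3)=1440, C_aa(4)=-2100; C_bb(2)=-6, C_bb(4)=6.
Saddle points occur where the two diagonal entries have opposite signs: (-3, 2), (-1, 4), (3, 2), (4, 4). Count: 4.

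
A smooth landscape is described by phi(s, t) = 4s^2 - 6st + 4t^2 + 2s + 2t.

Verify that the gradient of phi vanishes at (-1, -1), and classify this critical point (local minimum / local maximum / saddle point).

∇phi = (8s - 6t + 2, -6s + 8t + 2); substituting (-1, -1) gives ∇phi = (0, 0), so (-1, -1) is indeed a critical point.
The Hessian of phi is constant: H = [[8, -6], [-6, 8]].
det(H) = 8·8 − (-6)² = 28.
det(H) > 0 and tr(H) = 16 > 0, so H is positive definite and the point is a local minimum.

local minimum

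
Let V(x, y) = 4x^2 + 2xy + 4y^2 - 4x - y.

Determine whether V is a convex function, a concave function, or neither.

convex

V is quadratic, so its Hessian is the constant matrix H = [[8, 2], [2, 8]].
det(H) = 60, tr(H) = 16.
det(H) > 0 and tr(H) > 0, so H is positive definite everywhere: convex.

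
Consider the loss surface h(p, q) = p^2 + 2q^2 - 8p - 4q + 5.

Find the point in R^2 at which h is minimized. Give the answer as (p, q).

(4, 1)

h(p,q) separates as A(p) + B(q) + 5, so its minimum is min A + min B + 5.
A'(p) = 2p - 8 vanishes at p ∈ {4}; B'(q) = 4q - 4 vanishes at q ∈ {1}.
Local minima of A (where A''>0): A(4)=-16. Local minima of B: B(1)=-2.
So the global minimum of h is A(4) + B(1) + 5 = -16 − 2 + 5 = -13, attained at (4, 1).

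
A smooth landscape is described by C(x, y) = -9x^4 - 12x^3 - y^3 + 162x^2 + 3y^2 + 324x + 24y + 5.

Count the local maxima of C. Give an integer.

2

C separates as a function of x plus a function of y, so ∇C=0 decouples.
∂C/∂x = -36(x - 3)(x + 1)(x + 3) = 0 at x ∈ {-3, -1, 3}; ∂C/∂y = -3(y - 4)(y + 2) = 0 at y ∈ {-2, 4}.
The Hessian is diagonal: diag(C_xx, C_yy). Second derivatives: C_xx(-3)=-432, C_xx(-1)=288, C_xx(3)=-864; C_yy(-2)=18, C_yy(4)=-18.
Local maxima occur where both diagonal entries negative: (-3, 4), (3, 4). Count: 2.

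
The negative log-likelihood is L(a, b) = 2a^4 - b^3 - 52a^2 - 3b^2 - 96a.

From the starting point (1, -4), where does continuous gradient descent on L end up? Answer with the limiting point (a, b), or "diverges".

(4, -2)

L is separable, so gradient descent decouples: a follows -∂L/∂a, b follows -∂L/∂b.
∂L/∂a = 8(a - 4)(a + 1)(a + 3); at a=1 this is -192, so a increases.
∂L/∂b = -3b(b + 2); at b=-4 this is -24, so b increases.
a converges to its nearest critical value 4 (a local min of the a-part); b converges to -2. The iterate converges to (4, -2).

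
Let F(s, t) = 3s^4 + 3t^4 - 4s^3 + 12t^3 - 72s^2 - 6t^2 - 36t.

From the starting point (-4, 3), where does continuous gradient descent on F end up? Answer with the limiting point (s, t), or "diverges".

(-3, 1)

F is separable, so gradient descent decouples: s follows -∂F/∂s, t follows -∂F/∂t.
∂F/∂s = 12s(s - 4)(s + 3); at s=-4 this is -384, so s increases.
∂F/∂t = 12(t - 1)(t + 1)(t + 3); at t=3 this is 576, so t decreases.
s converges to its nearest critical value -3 (a local min of the s-part); t converges to 1. The iterate converges to (-3, 1).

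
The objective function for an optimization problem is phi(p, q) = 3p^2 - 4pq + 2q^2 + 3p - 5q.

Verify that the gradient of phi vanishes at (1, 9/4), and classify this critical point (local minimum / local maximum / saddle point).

local minimum

∇phi = (6p - 4q + 3, -4p + 4q - 5); substituting (1, 9/4) gives ∇phi = (0, 0), so (1, 9/4) is indeed a critical point.
The Hessian of phi is constant: H = [[6, -4], [-4, 4]].
det(H) = 6·4 − (-4)² = 8.
det(H) > 0 and tr(H) = 10 > 0, so H is positive definite and the point is a local minimum.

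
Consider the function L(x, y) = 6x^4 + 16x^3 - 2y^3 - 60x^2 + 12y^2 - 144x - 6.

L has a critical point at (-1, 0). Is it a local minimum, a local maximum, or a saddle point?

The mixed partial ∂²L/∂x∂y is 0, so the Hessian at any point is diag(L_xx, L_yy) = diag(24(3x^2 + 4x - 5), 12(-y + 2)).
At (-1, 0): H = diag(-144, 24).
The eigenvalues have opposite signs, so H is indefinite: a saddle point.

saddle point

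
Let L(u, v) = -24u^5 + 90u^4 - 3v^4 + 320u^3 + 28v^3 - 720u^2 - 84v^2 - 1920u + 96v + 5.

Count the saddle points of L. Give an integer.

L separates as a function of u plus a function of v, so ∇L=0 decouples.
∂L/∂u = -120(u - 4)(u - 2)(u + 1)(u + 2) = 0 at u ∈ {-2, -1, 2, 4}; ∂L/∂v = -12(v - 4)(v - 2)(v - 1) = 0 at v ∈ {1, 2, 4}.
The Hessian is diagonal: diag(L_uu, L_vv). Second derivatives: L_uu(-2)=2880, L_uu(-1)=-1800, L_uu(2)=2880, L_uu(4)=-7200; L_vv(1)=-36, L_vv(2)=24, L_vv(4)=-72.
Saddle points occur where the two diagonal entries have opposite signs: (-2, 1), (-2, 4), (-1, 2), (2, 1), (2, 4), (4, 2). Count: 6.

6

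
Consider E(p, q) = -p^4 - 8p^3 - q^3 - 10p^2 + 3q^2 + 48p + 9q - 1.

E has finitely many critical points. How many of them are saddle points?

3

E separates as a function of p plus a function of q, so ∇E=0 decouples.
∂E/∂p = -4(p - 1)(p + 3)(p + 4) = 0 at p ∈ {-4, -3, 1}; ∂E/∂q = -3(q - 3)(q + 1) = 0 at q ∈ {-1, 3}.
The Hessian is diagonal: diag(E_pp, E_qq). Second derivatives: E_pp(-4)=-20, E_pp(-3)=16, E_pp(1)=-80; E_qq(-1)=12, E_qq(3)=-12.
Saddle points occur where the two diagonal entries have opposite signs: (-4, -1), (-3, 3), (1, -1). Count: 3.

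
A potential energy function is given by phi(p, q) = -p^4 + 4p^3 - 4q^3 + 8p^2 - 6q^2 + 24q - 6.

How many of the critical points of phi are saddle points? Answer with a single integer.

phi separates as a function of p plus a function of q, so ∇phi=0 decouples.
∂phi/∂p = -4p(p - 4)(p + 1) = 0 at p ∈ {-1, 0, 4}; ∂phi/∂q = -12(q - 1)(q + 2) = 0 at q ∈ {-2, 1}.
The Hessian is diagonal: diag(phi_pp, phi_qq). Second derivatives: phi_pp(-1)=-20, phi_pp(0)=16, phi_pp(4)=-80; phi_qq(-2)=36, phi_qq(1)=-36.
Saddle points occur where the two diagonal entries have opposite signs: (-1, -2), (0, 1), (4, -2). Count: 3.

3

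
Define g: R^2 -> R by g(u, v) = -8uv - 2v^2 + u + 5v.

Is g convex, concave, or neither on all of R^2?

neither

g is quadratic, so its Hessian is the constant matrix H = [[0, -8], [-8, -4]].
det(H) = -64, tr(H) = -4.
det(H) < 0, so H is indefinite: neither convex nor concave.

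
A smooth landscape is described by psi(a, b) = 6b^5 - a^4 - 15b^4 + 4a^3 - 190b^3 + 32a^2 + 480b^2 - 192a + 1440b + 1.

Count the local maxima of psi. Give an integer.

4

psi separates as a function of a plus a function of b, so ∇psi=0 decouples.
∂psi/∂a = -4(a - 4)(a - 3)(a + 4) = 0 at a ∈ {-4, 3, 4}; ∂psi/∂b = 30(b - 4)(b - 3)(b + 1)(b + 4) = 0 at b ∈ {-4, -1, 3, 4}.
The Hessian is diagonal: diag(psi_aa, psi_bb). Second derivatives: psi_aa(-4)=-224, psi_aa(3)=28, psi_aa(4)=-32; psi_bb(-4)=-5040, psi_bb(-1)=1800, psi_bb(3)=-840, psi_bb(4)=1200.
Local maxima occur where both diagonal entries negative: (-4, -4), (-4, 3), (4, -4), (4, 3). Count: 4.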